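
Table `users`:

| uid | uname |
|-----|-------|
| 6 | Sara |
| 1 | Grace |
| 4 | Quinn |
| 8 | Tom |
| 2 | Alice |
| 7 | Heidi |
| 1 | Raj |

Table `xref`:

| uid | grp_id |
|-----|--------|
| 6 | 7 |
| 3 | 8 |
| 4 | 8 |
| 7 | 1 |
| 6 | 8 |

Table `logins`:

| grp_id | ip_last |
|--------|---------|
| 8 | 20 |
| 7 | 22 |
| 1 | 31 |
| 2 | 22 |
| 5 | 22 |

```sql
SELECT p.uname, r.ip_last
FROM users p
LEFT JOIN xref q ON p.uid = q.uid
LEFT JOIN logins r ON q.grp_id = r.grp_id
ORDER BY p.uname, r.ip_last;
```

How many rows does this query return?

8

Evaluate left to right. First `users p LEFT JOIN xref q` on uid: 8 row(s).
Then LEFT JOIN `logins r` on grp_id: each of those 8 rows is kept; rows whose q.grp_id has no match in r get NULL for r's columns.
Result: 8 row(s).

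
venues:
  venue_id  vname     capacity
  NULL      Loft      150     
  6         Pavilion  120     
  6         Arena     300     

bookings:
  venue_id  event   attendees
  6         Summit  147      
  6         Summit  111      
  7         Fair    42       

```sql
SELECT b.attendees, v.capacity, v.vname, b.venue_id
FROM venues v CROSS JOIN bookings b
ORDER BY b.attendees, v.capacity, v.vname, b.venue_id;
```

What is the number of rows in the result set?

9

CROSS JOIN pairs every row of `venues` with every row of `bookings`: 3 × 3 = 9 rows.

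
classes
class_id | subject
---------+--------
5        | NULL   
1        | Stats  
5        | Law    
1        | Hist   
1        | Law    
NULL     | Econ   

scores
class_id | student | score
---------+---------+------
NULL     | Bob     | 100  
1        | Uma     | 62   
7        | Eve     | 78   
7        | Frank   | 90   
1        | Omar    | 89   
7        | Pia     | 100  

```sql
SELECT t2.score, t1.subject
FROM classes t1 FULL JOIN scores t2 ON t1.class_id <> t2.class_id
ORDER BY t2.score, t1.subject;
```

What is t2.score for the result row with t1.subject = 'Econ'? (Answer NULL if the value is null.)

FULL OUTER JOIN keeps every row from both sides; unmatched rows get NULL for the other side's columns.
Matching on t1.class_id <> t2.class_id. A NULL in a compared column never satisfies the condition.
- t1 row (class_id=5): matches 5 t2 row(s) → 5 output row(s).
- t1 row (class_id=1): matches 3 t2 row(s) → 3 output row(s).
- t1 row (class_id=5): matches 5 t2 row(s) → 5 output row(s).
- t1 row (class_id=1): matches 3 t2 row(s) → 3 output row(s).
- t1 row (class_id=1): matches 3 t2 row(s) → 3 output row(s).
- t1 row (class_id=NULL): no match → kept, t2 columns NULL.
- plus 1 unmatched t2 row(s), each kept with NULL t1 columns.

NULL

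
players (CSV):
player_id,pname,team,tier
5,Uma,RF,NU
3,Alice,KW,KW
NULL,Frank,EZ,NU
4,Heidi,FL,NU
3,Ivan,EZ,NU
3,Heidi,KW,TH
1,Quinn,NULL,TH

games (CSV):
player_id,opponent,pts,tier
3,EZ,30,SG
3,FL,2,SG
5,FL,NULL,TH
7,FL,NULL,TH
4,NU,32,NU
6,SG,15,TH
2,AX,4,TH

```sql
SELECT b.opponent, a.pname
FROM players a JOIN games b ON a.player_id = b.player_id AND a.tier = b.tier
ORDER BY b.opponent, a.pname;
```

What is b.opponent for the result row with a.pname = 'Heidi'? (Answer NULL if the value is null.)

NU

INNER JOIN keeps only pairs where the ON condition holds.
Matching on a.player_id = b.player_id AND a.tier = b.tier. A NULL in a compared column never satisfies the condition.
- a[0] player_id=5, tier=NU → no match; dropped.
- a[1] player_id=3, tier=KW → no match; dropped.
- a[2] player_id=NULL, tier=NU → no match; dropped.
- a[3] player_id=4, tier=NU → 1 match(es) in b → 1 row(s).
- a[4] player_id=3, tier=NU → no match; dropped.
- a[5] player_id=3, tier=TH → no match; dropped.
- a[6] player_id=1, tier=TH → no match; dropped.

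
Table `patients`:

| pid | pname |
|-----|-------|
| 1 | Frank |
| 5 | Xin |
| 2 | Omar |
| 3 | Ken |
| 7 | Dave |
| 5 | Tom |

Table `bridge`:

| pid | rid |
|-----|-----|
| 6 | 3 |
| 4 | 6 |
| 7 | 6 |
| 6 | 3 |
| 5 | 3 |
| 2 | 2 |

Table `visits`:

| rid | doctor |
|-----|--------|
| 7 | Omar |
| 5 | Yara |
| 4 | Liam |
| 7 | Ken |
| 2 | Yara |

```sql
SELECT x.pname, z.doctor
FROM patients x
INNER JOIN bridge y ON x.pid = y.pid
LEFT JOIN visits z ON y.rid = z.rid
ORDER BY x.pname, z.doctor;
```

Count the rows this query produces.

4

Joins associate left-to-right: patients INNER JOIN bridge on pid gives 4 intermediate row(s).
Then LEFT JOIN `visits z` on rid: each of those 4 rows is kept; rows whose y.rid has no match in z get NULL for z's columns.
Result: 4 row(s).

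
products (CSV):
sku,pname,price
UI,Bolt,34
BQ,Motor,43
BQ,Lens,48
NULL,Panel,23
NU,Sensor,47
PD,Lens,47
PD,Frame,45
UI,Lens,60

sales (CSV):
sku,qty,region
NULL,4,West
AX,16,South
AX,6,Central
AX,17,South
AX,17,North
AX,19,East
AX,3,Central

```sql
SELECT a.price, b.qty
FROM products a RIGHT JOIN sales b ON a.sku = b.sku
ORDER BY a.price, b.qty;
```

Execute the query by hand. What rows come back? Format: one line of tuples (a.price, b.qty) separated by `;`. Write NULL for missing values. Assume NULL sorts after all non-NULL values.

RIGHT JOIN keeps every row from `sales`; unmatched rows get NULL for `products`'s columns.
Matching on a.sku = b.sku. A NULL in a compared column never satisfies the condition.
- a row (sku=UI): no match.
- a row (sku=BQ): no match.
- a row (sku=BQ): no match.
- a row (sku=NULL): no match.
- a row (sku=NU): no match.
- a row (sku=PD): no match.
- a row (sku=PD): no match.
- a row (sku=UI): no match.
- plus 7 unmatched b row(s), each kept with NULL a columns.
After projecting and ordering:
a.price | b.qty
NULL | 3
NULL | 4
NULL | 6
NULL | 16
NULL | 17
NULL | 17
NULL | 19

(NULL, 3); (NULL, 4); (NULL, 6); (NULL, 16); (NULL, 17); (NULL, 17); (NULL, 19)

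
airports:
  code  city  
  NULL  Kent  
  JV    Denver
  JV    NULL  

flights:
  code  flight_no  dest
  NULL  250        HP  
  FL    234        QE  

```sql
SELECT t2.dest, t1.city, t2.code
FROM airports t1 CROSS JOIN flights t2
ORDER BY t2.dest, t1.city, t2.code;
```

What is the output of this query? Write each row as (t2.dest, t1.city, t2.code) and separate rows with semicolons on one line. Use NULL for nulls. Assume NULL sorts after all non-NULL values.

(HP, Denver, NULL); (HP, Kent, NULL); (HP, NULL, NULL); (QE, Denver, FL); (QE, Kent, FL); (QE, NULL, FL)

CROSS JOIN pairs every row of `airports` with every row of `flights`: 3 × 2 = 6 rows.
After projecting and ordering:
t2.dest | t1.city | t2.code
HP | Denver | NULL
HP | Kent | NULL
HP | NULL | NULL
QE | Denver | FL
QE | Kent | FL
QE | NULL | FL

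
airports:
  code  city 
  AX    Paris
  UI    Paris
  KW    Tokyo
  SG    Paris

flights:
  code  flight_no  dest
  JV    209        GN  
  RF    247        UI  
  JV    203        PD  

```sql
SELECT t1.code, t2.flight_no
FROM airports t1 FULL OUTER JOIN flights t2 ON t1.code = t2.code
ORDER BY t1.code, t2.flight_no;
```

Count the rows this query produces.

7

FULL OUTER JOIN keeps every row from both sides; unmatched rows get NULL for the other side's columns.
Matching on t1.code = t2.code.
- t1 (code=AX) has no partner → padded with NULL.
- t1 (code=UI) has no partner → padded with NULL.
- t1 (code=KW) has no partner → padded with NULL.
- t1 (code=SG) has no partner → padded with NULL.
- 3 row(s) from t2 found no t1 partner → padded with NULL.
Total: 0 matched + 7 padded = 7 rows.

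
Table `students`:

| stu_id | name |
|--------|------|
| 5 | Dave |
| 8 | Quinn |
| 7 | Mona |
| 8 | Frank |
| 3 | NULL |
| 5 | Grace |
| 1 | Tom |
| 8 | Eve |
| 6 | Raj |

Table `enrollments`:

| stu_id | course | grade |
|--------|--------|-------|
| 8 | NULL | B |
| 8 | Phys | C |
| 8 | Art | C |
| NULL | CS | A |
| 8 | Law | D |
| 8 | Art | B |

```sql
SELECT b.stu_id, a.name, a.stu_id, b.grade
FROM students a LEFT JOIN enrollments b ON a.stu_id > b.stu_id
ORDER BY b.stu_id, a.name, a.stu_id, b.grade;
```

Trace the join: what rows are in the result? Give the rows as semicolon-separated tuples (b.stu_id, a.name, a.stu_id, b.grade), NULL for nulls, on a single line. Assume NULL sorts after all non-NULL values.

(NULL, Dave, 5, NULL); (NULL, Eve, 8, NULL); (NULL, Frank, 8, NULL); (NULL, Grace, 5, NULL); (NULL, Mona, 7, NULL); (NULL, Quinn, 8, NULL); (NULL, Raj, 6, NULL); (NULL, Tom, 1, NULL); (NULL, NULL, 3, NULL)

LEFT JOIN keeps every row from `students`; unmatched rows get NULL for `enrollments`'s columns.
Matching on a.stu_id > b.stu_id. A NULL in a compared column never satisfies the condition.
Matched pairs: 0; unmatched a rows kept: 9.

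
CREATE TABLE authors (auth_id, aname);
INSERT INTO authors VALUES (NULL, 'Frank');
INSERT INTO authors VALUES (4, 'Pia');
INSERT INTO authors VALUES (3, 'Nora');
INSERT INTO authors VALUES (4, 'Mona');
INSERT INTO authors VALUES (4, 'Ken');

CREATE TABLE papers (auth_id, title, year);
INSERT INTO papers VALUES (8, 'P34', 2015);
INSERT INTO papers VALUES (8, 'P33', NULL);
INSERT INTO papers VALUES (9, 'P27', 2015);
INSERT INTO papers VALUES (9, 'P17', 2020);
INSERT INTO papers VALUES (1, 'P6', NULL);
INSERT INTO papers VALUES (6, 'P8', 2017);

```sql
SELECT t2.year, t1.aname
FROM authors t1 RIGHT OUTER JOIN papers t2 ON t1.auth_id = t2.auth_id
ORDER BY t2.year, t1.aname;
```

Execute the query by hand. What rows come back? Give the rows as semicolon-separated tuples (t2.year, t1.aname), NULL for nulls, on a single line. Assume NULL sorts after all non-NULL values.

(2015, NULL); (2015, NULL); (2017, NULL); (2020, NULL); (NULL, NULL); (NULL, NULL)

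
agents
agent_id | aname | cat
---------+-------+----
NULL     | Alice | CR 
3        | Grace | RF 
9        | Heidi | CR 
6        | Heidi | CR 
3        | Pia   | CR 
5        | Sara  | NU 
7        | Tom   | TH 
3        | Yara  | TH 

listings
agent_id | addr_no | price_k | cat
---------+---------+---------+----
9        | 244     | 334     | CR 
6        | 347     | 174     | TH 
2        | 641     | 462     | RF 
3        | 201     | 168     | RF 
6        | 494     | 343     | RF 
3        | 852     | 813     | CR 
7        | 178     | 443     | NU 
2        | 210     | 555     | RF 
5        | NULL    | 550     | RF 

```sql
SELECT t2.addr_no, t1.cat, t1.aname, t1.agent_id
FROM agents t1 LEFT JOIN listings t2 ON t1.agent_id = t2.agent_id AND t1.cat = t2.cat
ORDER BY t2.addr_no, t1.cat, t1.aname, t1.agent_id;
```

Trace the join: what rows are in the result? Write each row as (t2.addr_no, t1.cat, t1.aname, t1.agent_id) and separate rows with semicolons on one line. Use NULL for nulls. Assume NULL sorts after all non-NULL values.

(201, RF, Grace, 3); (244, CR, Heidi, 9); (852, CR, Pia, 3); (NULL, CR, Alice, NULL); (NULL, CR, Heidi, 6); (NULL, NU, Sara, 5); (NULL, TH, Tom, 7); (NULL, TH, Yara, 3)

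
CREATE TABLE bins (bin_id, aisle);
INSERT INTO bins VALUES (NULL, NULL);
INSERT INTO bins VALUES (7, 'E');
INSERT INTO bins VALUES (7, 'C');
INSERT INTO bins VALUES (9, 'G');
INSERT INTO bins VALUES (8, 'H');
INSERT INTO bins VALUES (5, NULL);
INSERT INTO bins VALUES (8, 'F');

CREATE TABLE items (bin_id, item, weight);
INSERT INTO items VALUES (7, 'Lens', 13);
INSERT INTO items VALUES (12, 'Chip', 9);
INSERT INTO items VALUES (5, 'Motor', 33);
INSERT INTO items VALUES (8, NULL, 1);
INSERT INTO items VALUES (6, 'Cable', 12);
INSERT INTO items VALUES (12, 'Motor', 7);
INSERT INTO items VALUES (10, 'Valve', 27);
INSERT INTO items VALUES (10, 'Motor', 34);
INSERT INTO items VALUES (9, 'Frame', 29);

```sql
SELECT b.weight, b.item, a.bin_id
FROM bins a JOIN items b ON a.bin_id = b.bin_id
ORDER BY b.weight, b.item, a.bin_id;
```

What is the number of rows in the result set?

INNER JOIN keeps only pairs where the ON condition holds.
Matching on a.bin_id = b.bin_id. A NULL in a compared column never satisfies the condition.
Matched pairs: 6.
Total: 6 rows.

6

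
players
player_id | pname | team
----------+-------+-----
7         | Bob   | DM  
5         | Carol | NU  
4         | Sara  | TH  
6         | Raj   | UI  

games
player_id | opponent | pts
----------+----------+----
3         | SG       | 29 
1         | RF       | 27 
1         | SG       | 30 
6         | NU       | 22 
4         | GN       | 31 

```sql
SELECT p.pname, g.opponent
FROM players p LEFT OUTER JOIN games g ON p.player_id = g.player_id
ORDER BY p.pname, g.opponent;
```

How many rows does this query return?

LEFT JOIN keeps every row from `players`; unmatched rows get NULL for `games`'s columns.
Matching on p.player_id = g.player_id.
- player_id=7: no g row matches, row kept with g columns NULL.
- player_id=5: no g row matches, row kept with g columns NULL.
- player_id=4: 1 matching g row(s), so 1 row(s) emitted.
- player_id=6: 1 matching g row(s), so 1 row(s) emitted.
Total: 2 matched + 2 padded = 4 rows.

4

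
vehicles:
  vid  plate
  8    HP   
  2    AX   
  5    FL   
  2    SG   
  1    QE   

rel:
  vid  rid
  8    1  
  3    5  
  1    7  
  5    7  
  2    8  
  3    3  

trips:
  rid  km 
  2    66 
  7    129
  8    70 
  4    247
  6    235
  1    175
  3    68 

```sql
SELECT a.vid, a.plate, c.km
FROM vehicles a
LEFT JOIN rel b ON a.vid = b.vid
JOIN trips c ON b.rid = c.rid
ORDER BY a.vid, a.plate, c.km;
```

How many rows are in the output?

5

Joins associate left-to-right: vehicles LEFT JOIN rel on vid gives 5 intermediate row(s).
Then INNER JOIN `trips c` on rid: keep only rows whose b.rid appears in c.
Result: 5 row(s).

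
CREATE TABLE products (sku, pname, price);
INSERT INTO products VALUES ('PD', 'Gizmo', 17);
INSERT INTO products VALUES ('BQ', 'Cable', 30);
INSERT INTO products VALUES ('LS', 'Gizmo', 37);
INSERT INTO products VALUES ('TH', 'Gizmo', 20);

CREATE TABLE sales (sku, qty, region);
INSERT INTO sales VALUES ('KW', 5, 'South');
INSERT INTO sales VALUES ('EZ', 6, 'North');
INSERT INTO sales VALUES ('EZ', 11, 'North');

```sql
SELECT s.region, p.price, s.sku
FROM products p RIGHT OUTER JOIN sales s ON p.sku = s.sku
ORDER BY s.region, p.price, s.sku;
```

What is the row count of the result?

3

RIGHT JOIN keeps every row from `sales`; unmatched rows get NULL for `products`'s columns.
Matching on p.sku = s.sku.
Matched pairs: 0; unmatched s rows kept: 3.
Total: 0 matched + 3 padded = 3 rows.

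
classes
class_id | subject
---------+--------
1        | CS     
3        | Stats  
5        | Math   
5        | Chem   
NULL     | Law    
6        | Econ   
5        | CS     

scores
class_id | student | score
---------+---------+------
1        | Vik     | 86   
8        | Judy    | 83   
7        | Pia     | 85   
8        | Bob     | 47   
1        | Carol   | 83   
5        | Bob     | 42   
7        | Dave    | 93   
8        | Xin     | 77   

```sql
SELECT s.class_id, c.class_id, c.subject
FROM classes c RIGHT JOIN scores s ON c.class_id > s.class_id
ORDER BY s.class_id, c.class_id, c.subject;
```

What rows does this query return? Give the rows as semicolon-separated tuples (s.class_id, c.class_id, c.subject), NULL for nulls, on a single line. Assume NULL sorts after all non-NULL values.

RIGHT JOIN keeps every row from `scores`; unmatched rows get NULL for `classes`'s columns.
Matching on c.class_id > s.class_id. A NULL in a compared column never satisfies the condition.
- class_id=1: no matching s row.
- class_id=3: 2 matching s row(s), so 2 row(s) emitted.
- class_id=5: 2 matching s row(s), so 2 row(s) emitted.
- class_id=5: 2 matching s row(s), so 2 row(s) emitted.
- class_id=NULL: no matching s row.
- class_id=6: 3 matching s row(s), so 3 row(s) emitted.
- class_id=5: 2 matching s row(s), so 2 row(s) emitted.
- 5 row(s) from s found no c partner → padded with NULL.

(1, 3, Stats); (1, 3, Stats); (1, 5, CS); (1, 5, CS); (1, 5, Chem); (1, 5, Chem); (1, 5, Math); (1, 5, Math); (1, 6, Econ); (1, 6, Econ); (5, 6, Econ); (7, NULL, NULL); (7, NULL, NULL); (8, NULL, NULL); (8, NULL, NULL); (8, NULL, NULL)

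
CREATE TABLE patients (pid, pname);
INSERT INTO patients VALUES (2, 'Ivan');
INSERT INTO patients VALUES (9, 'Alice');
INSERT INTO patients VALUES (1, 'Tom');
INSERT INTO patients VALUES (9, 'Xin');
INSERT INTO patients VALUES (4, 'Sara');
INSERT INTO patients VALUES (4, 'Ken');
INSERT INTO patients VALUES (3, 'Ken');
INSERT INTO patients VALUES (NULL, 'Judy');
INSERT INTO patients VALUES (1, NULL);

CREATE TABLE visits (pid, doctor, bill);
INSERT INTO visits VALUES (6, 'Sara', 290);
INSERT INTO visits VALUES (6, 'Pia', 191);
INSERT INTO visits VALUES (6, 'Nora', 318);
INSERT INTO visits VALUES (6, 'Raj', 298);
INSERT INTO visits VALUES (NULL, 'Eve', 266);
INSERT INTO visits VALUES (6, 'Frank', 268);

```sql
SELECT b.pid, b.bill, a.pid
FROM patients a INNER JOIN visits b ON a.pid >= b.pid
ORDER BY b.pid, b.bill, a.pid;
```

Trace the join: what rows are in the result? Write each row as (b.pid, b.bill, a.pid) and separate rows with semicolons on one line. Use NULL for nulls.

INNER JOIN keeps only pairs where the ON condition holds.
Matching on a.pid >= b.pid. A NULL in a compared column never satisfies the condition.
Matched pairs: 10.

(6, 191, 9); (6, 191, 9); (6, 268, 9); (6, 268, 9); (6, 290, 9); (6, 290, 9); (6, 298, 9); (6, 298, 9); (6, 318, 9); (6, 318, 9)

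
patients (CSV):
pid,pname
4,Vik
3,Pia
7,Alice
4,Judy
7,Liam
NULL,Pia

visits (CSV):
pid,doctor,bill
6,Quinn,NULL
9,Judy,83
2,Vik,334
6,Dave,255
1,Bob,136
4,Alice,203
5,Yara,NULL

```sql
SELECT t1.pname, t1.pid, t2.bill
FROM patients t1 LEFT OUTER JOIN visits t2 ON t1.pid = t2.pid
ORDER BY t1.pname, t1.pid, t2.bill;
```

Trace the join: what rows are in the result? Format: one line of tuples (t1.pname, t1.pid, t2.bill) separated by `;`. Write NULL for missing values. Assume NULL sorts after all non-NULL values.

(Alice, 7, NULL); (Judy, 4, 203); (Liam, 7, NULL); (Pia, 3, NULL); (Pia, NULL, NULL); (Vik, 4, 203)

LEFT JOIN keeps every row from `patients`; unmatched rows get NULL for `visits`'s columns.
Matching on t1.pid = t2.pid. A NULL in a compared column never satisfies the condition.
- t1 row (pid=4): matches 1 t2 row(s) → 1 output row(s).
- t1 row (pid=3): no match → kept, t2 columns NULL.
- t1 row (pid=7): no match → kept, t2 columns NULL.
- t1 row (pid=4): matches 1 t2 row(s) → 1 output row(s).
- t1 row (pid=7): no match → kept, t2 columns NULL.
- t1 row (pid=NULL): no match → kept, t2 columns NULL.
After projecting and ordering:
t1.pname | t1.pid | t2.bill
Alice | 7 | NULL
Judy | 4 | 203
Liam | 7 | NULL
Pia | 3 | NULL
Pia | NULL | NULL
Vik | 4 | 203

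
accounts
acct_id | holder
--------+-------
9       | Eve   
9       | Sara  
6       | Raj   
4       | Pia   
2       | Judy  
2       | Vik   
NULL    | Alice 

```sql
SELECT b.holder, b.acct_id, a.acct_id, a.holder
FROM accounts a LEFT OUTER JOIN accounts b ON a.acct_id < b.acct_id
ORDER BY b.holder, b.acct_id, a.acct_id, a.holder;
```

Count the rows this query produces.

16

LEFT JOIN keeps every row from `accounts a`; unmatched rows get NULL for `accounts b`'s columns.
Matching on a.acct_id < b.acct_id. A NULL in a compared column never satisfies the condition.
- a (acct_id=9) has no partner → padded with NULL.
- a (acct_id=9) has no partner → padded with NULL.
- a (acct_id=6) pairs with 2 row(s) of b.
- a (acct_id=4) pairs with 3 row(s) of b.
- a (acct_id=2) pairs with 4 row(s) of b.
- a (acct_id=2) pairs with 4 row(s) of b.
- a (acct_id=NULL) has no partner → padded with NULL.
Total: 13 matched + 3 padded = 16 rows.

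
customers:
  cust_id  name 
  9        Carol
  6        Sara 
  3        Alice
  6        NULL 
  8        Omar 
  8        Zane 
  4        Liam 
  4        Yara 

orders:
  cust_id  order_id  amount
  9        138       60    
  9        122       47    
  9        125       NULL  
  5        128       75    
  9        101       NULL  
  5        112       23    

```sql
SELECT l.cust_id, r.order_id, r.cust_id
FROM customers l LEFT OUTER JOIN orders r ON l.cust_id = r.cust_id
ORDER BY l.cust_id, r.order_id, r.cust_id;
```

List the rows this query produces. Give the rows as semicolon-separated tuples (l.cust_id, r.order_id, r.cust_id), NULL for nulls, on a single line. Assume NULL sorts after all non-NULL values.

(3, NULL, NULL); (4, NULL, NULL); (4, NULL, NULL); (6, NULL, NULL); (6, NULL, NULL); (8, NULL, NULL); (8, NULL, NULL); (9, 101, 9); (9, 122, 9); (9, 125, 9); (9, 138, 9)

LEFT JOIN keeps every row from `customers`; unmatched rows get NULL for `orders`'s columns.
Matching on l.cust_id = r.cust_id.
- cust_id=9: 4 matching r row(s), so 4 row(s) emitted.
- cust_id=6: no r row matches, row kept with r columns NULL.
- cust_id=3: no r row matches, row kept with r columns NULL.
- cust_id=6: no r row matches, row kept with r columns NULL.
- cust_id=8: no r row matches, row kept with r columns NULL.
- cust_id=8: no r row matches, row kept with r columns NULL.
- cust_id=4: no r row matches, row kept with r columns NULL.
- cust_id=4: no r row matches, row kept with r columns NULL.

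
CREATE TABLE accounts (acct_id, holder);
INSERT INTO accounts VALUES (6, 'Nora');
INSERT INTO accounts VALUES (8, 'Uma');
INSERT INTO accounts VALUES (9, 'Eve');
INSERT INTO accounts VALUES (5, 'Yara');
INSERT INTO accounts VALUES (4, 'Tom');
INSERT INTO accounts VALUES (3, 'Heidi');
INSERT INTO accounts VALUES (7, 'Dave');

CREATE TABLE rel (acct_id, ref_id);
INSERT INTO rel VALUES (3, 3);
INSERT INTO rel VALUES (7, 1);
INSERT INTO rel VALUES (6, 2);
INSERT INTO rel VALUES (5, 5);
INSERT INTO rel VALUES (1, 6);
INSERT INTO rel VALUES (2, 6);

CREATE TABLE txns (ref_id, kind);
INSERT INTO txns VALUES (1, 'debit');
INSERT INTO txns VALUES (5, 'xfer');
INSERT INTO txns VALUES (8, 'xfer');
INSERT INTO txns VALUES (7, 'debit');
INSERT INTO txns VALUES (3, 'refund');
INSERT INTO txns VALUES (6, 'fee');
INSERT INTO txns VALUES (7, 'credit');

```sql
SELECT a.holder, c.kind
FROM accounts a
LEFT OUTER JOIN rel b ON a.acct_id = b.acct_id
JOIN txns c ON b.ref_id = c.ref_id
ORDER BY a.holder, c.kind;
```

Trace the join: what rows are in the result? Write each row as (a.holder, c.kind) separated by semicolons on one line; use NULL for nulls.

Evaluate left to right. First `accounts a LEFT JOIN rel b` on acct_id: 7 row(s).
Then INNER JOIN `txns c` on ref_id: keep only rows whose b.ref_id appears in c.

(Dave, debit); (Heidi, refund); (Yara, xfer)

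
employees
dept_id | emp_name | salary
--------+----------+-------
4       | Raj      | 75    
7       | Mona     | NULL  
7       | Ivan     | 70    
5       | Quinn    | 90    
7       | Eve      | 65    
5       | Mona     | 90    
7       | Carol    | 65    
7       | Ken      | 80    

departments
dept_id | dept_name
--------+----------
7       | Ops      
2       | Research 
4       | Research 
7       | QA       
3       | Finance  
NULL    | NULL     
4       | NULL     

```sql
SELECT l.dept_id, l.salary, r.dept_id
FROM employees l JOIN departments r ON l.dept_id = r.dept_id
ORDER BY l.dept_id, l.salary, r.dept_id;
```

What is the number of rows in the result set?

INNER JOIN keeps only pairs where the ON condition holds.
Matching on l.dept_id = r.dept_id. A NULL in a compared column never satisfies the condition.
- l (dept_id=4) pairs with 2 row(s) of r.
- l (dept_id=7) pairs with 2 row(s) of r.
- l (dept_id=7) pairs with 2 row(s) of r.
- l (dept_id=5) has no partner → excluded.
- l (dept_id=7) pairs with 2 row(s) of r.
- l (dept_id=5) has no partner → excluded.
- l (dept_id=7) pairs with 2 row(s) of r.
- l (dept_id=7) pairs with 2 row(s) of r.
Total: 12 rows.

12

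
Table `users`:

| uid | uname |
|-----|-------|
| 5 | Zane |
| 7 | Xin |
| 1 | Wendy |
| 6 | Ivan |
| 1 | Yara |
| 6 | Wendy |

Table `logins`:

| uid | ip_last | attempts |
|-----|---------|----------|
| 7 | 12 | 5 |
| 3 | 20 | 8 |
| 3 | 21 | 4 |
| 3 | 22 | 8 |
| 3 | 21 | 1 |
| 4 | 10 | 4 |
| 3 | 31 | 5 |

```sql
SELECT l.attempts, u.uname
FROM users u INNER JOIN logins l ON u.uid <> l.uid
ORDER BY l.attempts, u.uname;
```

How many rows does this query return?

INNER JOIN keeps only pairs where the ON condition holds.
Matching on u.uid <> l.uid.
- u (uid=5) pairs with 7 row(s) of l.
- u (uid=7) pairs with 6 row(s) of l.
- u (uid=1) pairs with 7 row(s) of l.
- u (uid=6) pairs with 7 row(s) of l.
- u (uid=1) pairs with 7 row(s) of l.
- u (uid=6) pairs with 7 row(s) of l.
Total: 41 rows.

41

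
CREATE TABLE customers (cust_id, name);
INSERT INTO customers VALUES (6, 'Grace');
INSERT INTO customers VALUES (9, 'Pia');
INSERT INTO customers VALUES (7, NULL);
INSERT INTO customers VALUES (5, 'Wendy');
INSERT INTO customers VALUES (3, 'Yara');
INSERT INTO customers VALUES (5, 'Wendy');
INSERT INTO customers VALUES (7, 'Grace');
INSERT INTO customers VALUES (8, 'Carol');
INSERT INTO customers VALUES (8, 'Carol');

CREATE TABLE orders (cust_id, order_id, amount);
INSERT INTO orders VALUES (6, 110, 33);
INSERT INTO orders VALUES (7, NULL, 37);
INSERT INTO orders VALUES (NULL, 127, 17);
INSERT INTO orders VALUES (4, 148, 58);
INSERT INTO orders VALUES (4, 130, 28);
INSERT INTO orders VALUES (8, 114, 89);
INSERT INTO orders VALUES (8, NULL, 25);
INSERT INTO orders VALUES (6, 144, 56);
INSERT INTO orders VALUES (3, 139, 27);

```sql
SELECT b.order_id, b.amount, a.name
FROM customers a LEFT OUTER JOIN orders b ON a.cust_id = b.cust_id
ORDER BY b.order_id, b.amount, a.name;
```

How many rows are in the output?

12

LEFT JOIN keeps every row from `customers`; unmatched rows get NULL for `orders`'s columns.
Matching on a.cust_id = b.cust_id. A NULL in a compared column never satisfies the condition.
- a row (cust_id=6): matches 2 b row(s) → 2 output row(s).
- a row (cust_id=9): no match → kept, b columns NULL.
- a row (cust_id=7): matches 1 b row(s) → 1 output row(s).
- a row (cust_id=5): no match → kept, b columns NULL.
- a row (cust_id=3): matches 1 b row(s) → 1 output row(s).
- a row (cust_id=5): no match → kept, b columns NULL.
- a row (cust_id=7): matches 1 b row(s) → 1 output row(s).
- a row (cust_id=8): matches 2 b row(s) → 2 output row(s).
- a row (cust_id=8): matches 2 b row(s) → 2 output row(s).
Total: 9 matched + 3 padded = 12 rows.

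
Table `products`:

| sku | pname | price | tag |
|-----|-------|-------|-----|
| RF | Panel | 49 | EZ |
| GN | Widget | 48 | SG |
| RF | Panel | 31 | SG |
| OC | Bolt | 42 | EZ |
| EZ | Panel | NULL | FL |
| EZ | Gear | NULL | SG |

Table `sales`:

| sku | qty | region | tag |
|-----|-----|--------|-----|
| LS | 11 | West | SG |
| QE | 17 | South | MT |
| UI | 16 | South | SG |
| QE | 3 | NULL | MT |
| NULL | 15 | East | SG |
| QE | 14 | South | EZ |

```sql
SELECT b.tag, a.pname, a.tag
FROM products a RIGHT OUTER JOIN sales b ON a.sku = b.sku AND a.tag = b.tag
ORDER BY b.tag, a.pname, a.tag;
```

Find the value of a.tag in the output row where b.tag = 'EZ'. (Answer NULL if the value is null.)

NULL

RIGHT JOIN keeps every row from `sales`; unmatched rows get NULL for `products`'s columns.
Matching on a.sku = b.sku AND a.tag = b.tag. A NULL in a compared column never satisfies the condition.
Matched pairs: 0; unmatched b rows kept: 6.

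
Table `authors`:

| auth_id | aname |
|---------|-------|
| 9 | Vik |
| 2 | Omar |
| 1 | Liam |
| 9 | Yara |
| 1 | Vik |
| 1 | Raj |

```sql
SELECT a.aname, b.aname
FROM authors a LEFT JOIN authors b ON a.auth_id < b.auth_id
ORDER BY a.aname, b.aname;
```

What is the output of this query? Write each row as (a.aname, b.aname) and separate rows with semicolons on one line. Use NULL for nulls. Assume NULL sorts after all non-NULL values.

LEFT JOIN keeps every row from `authors a`; unmatched rows get NULL for `authors b`'s columns.
Matching on a.auth_id < b.auth_id.
- a (auth_id=9) has no partner → padded with NULL.
- a (auth_id=2) pairs with 2 row(s) of b.
- a (auth_id=1) pairs with 3 row(s) of b.
- a (auth_id=9) has no partner → padded with NULL.
- a (auth_id=1) pairs with 3 row(s) of b.
- a (auth_id=1) pairs with 3 row(s) of b.

(Liam, Omar); (Liam, Vik); (Liam, Yara); (Omar, Vik); (Omar, Yara); (Raj, Omar); (Raj, Vik); (Raj, Yara); (Vik, Omar); (Vik, Vik); (Vik, Yara); (Vik, NULL); (Yara, NULL)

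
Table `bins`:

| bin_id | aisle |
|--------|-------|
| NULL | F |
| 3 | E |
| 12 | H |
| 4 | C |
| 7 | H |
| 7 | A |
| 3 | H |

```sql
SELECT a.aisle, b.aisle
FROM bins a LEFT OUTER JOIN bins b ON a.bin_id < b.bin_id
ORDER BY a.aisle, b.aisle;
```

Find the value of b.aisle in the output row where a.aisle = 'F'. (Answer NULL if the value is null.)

LEFT JOIN keeps every row from `bins a`; unmatched rows get NULL for `bins b`'s columns.
Matching on a.bin_id < b.bin_id. A NULL in a compared column never satisfies the condition.
- bin_id=NULL: no b row matches, row kept with b columns NULL.
- bin_id=3: 4 matching b row(s), so 4 row(s) emitted.
- bin_id=12: no b row matches, row kept with b columns NULL.
- bin_id=4: 3 matching b row(s), so 3 row(s) emitted.
- bin_id=7: 1 matching b row(s), so 1 row(s) emitted.
- bin_id=7: 1 matching b row(s), so 1 row(s) emitted.
- bin_id=3: 4 matching b row(s), so 4 row(s) emitted.

NULL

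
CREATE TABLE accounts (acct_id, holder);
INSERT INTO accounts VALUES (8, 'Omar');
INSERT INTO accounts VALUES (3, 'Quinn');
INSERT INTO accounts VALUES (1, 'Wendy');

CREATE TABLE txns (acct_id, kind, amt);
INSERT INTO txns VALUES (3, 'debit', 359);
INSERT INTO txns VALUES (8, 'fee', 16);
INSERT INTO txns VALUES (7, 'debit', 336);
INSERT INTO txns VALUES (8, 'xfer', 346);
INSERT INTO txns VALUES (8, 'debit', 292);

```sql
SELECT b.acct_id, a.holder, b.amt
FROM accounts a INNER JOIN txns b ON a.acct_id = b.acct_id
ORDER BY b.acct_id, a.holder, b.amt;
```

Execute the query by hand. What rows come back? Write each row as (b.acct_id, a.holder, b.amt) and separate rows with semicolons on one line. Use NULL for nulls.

(3, Quinn, 359); (8, Omar, 16); (8, Omar, 292); (8, Omar, 346)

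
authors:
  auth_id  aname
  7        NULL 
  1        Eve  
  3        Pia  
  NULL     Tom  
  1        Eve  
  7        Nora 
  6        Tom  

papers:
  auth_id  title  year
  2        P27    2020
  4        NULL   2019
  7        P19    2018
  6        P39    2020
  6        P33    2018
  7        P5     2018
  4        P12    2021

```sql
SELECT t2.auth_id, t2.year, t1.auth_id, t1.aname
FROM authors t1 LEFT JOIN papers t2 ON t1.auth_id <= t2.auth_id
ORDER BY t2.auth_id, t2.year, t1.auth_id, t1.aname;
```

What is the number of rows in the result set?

29

LEFT JOIN keeps every row from `authors`; unmatched rows get NULL for `papers`'s columns.
Matching on t1.auth_id <= t2.auth_id. A NULL in a compared column never satisfies the condition.
- t1[0] auth_id=7 → 2 match(es) in t2 → 2 row(s).
- t1[1] auth_id=1 → 7 match(es) in t2 → 7 row(s).
- t1[2] auth_id=3 → 6 match(es) in t2 → 6 row(s).
- t1[3] auth_id=NULL → no match; kept with NULLs on the t2 side.
- t1[4] auth_id=1 → 7 match(es) in t2 → 7 row(s).
- t1[5] auth_id=7 → 2 match(es) in t2 → 2 row(s).
- t1[6] auth_id=6 → 4 match(es) in t2 → 4 row(s).
Total: 28 matched + 1 padded = 29 rows.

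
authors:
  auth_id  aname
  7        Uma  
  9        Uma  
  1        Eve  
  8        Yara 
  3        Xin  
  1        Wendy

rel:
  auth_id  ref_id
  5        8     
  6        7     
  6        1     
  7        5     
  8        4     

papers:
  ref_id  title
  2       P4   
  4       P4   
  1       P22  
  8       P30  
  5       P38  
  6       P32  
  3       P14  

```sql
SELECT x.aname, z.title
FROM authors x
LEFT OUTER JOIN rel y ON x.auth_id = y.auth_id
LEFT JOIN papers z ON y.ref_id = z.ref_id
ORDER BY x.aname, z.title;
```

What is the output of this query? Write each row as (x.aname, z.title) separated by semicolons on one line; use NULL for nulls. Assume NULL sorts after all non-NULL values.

(Eve, NULL); (Uma, P38); (Uma, NULL); (Wendy, NULL); (Xin, NULL); (Yara, P4)

Joins associate left-to-right: authors LEFT JOIN rel on auth_id gives 6 intermediate row(s).
Then LEFT JOIN `papers z` on ref_id: each of those 6 rows is kept; rows whose y.ref_id has no match in z get NULL for z's columns.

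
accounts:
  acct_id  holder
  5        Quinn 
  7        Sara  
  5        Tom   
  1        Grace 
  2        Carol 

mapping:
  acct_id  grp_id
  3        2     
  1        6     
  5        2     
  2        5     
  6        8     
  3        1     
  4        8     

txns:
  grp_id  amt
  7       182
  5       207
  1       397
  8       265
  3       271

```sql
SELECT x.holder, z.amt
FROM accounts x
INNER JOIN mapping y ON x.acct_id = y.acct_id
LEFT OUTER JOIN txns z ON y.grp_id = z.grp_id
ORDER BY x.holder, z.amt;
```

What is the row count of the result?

4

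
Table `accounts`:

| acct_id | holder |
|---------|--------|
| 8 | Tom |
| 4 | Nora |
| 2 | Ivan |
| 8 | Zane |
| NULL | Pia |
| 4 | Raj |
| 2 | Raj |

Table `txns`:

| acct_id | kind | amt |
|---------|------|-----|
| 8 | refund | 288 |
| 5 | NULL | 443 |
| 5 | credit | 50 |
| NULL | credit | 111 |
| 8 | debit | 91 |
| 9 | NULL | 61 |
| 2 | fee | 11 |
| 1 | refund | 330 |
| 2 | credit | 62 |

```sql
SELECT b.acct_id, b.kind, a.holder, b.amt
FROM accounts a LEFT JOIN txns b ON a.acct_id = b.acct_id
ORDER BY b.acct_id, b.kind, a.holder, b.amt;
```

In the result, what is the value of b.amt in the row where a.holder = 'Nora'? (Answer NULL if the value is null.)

NULL

LEFT JOIN keeps every row from `accounts`; unmatched rows get NULL for `txns`'s columns.
Matching on a.acct_id = b.acct_id. A NULL in a compared column never satisfies the condition.
Matched pairs: 8; unmatched a rows kept: 3.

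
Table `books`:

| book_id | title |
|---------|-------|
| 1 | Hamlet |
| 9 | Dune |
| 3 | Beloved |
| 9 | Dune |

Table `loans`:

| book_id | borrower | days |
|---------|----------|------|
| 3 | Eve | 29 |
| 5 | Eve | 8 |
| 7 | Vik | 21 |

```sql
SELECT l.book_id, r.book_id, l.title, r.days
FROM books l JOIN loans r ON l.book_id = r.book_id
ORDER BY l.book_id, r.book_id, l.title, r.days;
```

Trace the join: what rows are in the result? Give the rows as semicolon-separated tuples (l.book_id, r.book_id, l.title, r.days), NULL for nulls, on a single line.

(3, 3, Beloved, 29)

INNER JOIN keeps only pairs where the ON condition holds.
Matching on l.book_id = r.book_id.
- l row (book_id=1): no match → dropped.
- l row (book_id=9): no match → dropped.
- l row (book_id=3): matches 1 r row(s) → 1 output row(s).
- l row (book_id=9): no match → dropped.
After projecting and ordering:
l.book_id | r.book_id | l.title | r.days
3 | 3 | Beloved | 29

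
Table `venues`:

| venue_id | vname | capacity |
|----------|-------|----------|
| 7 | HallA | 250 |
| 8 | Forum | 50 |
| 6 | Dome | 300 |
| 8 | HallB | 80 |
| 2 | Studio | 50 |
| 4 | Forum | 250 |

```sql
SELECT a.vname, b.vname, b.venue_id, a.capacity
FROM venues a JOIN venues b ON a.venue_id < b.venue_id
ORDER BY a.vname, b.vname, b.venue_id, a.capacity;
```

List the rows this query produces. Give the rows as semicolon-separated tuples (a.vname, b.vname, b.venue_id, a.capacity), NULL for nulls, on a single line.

(Dome, Forum, 8, 300); (Dome, HallA, 7, 300); (Dome, HallB, 8, 300); (Forum, Dome, 6, 250); (Forum, Forum, 8, 250); (Forum, HallA, 7, 250); (Forum, HallB, 8, 250); (HallA, Forum, 8, 250); (HallA, HallB, 8, 250); (Studio, Dome, 6, 50); (Studio, Forum, 4, 50); (Studio, Forum, 8, 50); (Studio, HallA, 7, 50); (Studio, HallB, 8, 50)

INNER JOIN keeps only pairs where the ON condition holds.
Matching on a.venue_id < b.venue_id.
- a (venue_id=7) pairs with 2 row(s) of b.
- a (venue_id=8) has no partner → excluded.
- a (venue_id=6) pairs with 3 row(s) of b.
- a (venue_id=8) has no partner → excluded.
- a (venue_id=2) pairs with 5 row(s) of b.
- a (venue_id=4) pairs with 4 row(s) of b.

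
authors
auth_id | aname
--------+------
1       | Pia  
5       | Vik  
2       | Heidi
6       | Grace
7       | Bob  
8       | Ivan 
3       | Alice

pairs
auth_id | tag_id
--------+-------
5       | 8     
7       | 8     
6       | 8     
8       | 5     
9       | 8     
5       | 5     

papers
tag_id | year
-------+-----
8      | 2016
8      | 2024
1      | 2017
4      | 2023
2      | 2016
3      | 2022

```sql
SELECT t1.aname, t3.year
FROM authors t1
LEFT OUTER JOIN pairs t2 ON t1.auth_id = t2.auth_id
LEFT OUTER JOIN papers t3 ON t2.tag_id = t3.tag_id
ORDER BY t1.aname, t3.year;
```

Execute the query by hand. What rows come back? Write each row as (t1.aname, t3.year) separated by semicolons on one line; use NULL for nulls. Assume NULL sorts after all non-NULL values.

(Alice, NULL); (Bob, 2016); (Bob, 2024); (Grace, 2016); (Grace, 2024); (Heidi, NULL); (Ivan, NULL); (Pia, NULL); (Vik, 2016); (Vik, 2024); (Vik, NULL)

Evaluate left to right. First `authors t1 LEFT JOIN pairs t2` on auth_id: 8 row(s).
Then LEFT JOIN `papers t3` on tag_id: each of those 8 rows is kept; rows whose t2.tag_id has no match in t3 get NULL for t3's columns.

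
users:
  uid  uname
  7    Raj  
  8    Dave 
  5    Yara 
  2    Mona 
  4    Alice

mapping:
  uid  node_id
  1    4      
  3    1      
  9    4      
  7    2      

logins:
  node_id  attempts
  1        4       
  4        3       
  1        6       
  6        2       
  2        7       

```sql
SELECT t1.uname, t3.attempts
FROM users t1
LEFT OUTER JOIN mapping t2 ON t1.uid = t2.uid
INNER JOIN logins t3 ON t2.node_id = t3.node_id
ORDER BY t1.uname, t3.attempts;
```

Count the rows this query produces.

1

Evaluate left to right. First `users t1 LEFT JOIN mapping t2` on uid: 5 row(s).
Then INNER JOIN `logins t3` on node_id: keep only rows whose t2.node_id appears in t3.
Result: 1 row(s).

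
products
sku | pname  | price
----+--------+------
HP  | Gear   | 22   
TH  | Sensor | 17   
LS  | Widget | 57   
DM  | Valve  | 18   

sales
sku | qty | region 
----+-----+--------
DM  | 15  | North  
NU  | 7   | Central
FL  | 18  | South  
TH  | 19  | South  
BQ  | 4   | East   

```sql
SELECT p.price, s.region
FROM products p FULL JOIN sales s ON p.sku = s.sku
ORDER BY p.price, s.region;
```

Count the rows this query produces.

7

FULL OUTER JOIN keeps every row from both sides; unmatched rows get NULL for the other side's columns.
Matching on p.sku = s.sku.
Matched pairs: 2; unmatched p rows kept: 2; unmatched s rows kept: 3.
Total: 2 matched + 5 padded = 7 rows.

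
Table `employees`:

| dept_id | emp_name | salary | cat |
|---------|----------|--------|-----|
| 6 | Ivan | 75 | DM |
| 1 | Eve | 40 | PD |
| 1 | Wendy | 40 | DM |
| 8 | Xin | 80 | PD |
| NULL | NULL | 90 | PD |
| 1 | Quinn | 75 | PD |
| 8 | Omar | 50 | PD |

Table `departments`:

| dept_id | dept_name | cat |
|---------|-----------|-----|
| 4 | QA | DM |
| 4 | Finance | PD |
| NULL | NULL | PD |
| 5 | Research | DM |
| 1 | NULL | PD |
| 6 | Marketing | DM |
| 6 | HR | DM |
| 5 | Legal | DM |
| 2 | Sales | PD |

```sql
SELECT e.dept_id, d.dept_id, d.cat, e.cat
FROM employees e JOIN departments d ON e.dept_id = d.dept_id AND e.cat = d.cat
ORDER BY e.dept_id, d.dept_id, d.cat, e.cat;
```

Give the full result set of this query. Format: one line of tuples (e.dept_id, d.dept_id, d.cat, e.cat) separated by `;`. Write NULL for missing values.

(1, 1, PD, PD); (1, 1, PD, PD); (6, 6, DM, DM); (6, 6, DM, DM)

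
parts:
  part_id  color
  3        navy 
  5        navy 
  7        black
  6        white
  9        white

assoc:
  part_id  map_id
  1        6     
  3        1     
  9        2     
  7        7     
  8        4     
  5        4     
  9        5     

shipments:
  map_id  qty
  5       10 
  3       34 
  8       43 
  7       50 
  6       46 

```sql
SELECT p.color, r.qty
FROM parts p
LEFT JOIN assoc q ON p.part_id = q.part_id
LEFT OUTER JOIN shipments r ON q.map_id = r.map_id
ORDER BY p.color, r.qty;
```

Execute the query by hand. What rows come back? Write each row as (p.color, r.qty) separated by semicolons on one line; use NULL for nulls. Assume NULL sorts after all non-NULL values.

(black, 50); (navy, NULL); (navy, NULL); (white, 10); (white, NULL); (white, NULL)

Evaluate left to right. First `parts p LEFT JOIN assoc q` on part_id: 6 row(s).
Then LEFT JOIN `shipments r` on map_id: each of those 6 rows is kept; rows whose q.map_id has no match in r get NULL for r's columns.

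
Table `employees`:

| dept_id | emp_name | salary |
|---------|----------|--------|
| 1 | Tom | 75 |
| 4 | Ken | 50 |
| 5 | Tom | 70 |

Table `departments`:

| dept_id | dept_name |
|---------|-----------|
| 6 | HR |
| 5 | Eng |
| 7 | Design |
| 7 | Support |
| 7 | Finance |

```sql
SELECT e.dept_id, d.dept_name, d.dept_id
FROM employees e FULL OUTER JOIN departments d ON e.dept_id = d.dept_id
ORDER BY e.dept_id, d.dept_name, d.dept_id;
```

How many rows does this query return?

7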